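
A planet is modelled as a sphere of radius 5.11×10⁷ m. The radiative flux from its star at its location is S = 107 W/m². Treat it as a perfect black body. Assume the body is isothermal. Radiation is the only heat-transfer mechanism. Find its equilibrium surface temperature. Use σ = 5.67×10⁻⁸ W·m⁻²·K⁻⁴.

At equilibrium, absorbed power = emitted power.
Absorbing cross-section = πr² = 8.203×10¹⁵ m²; emitting surface = 4πr² = 3.281×10¹⁶ m² (ratio 4).
S·A_cross = εσ·A_surf·T⁴  ⇒  T⁴ = S/(4σ).
T⁴ = 1.00·107/(4·5.67×10⁻⁸) = 4.718×10⁸ K⁴.
T = (4.718×10⁸)^(1/4).

T ≈ 147 K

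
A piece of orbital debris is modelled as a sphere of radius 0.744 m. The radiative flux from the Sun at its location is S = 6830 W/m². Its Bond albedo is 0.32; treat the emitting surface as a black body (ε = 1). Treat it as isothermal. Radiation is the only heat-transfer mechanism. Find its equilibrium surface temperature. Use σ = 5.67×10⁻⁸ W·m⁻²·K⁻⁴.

At equilibrium, absorbed power = emitted power.
Absorbing cross-section = πr² = 1.739 m²; emitting surface = 4πr² = 6.956 m² (ratio 4).
(1−a)S·A_cross = εσ·A_surf·T⁴  ⇒  T⁴ = (1−a)S/(4σ).
T⁴ = 0.680·6830/(4·5.67×10⁻⁸) = 2.048×10¹⁰ K⁴.
T = (2.048×10¹⁰)^(1/4).

T ≈ 378 K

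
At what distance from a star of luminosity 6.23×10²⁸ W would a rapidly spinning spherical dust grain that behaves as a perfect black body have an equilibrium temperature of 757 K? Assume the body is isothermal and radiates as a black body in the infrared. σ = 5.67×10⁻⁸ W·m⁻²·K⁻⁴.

d ≈ 2.58×10¹¹ m

For an isothermal black-emitting sphere, (1−a)S·πr² = σ·4πr²·T⁴ ⇒ S = 4σT⁴/(1−a).
S = 4·5.67×10⁻⁸·(757)⁴/1.00 = 74480 W/m².
Flux falls as S = L/(4πd²), so d = √(L/(4πS)) = √(6.23×10²⁸/(4π·74480)).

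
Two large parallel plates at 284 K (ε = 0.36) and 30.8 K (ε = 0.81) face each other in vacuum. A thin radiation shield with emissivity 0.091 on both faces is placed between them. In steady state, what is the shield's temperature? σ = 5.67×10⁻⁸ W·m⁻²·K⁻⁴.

In steady state the net flux on the hot side equals that on the cold side.
σ(T₁⁴−T_s⁴)/D₁ = σ(T_s⁴−T₂⁴)/D₂, with D₁ = 1/ε₁+1/ε_s−1 = 12.77, D₂ = 1/ε_s+1/ε₂−1 = 11.22.
Solve for T_s⁴: T_s⁴ = (D₂·T₁⁴ + D₁·T₂⁴)/(D₁+D₂) = 3.044×10⁹ K⁴.

T_s ≈ 235 K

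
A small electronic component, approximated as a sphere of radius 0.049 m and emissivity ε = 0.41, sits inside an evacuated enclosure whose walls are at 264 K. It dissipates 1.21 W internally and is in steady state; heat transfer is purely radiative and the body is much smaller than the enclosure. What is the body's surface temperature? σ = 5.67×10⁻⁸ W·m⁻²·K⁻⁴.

For a small grey body in a large enclosure, net radiated power = εσA(T⁴ − T_w⁴).
Steady state: P = εσA(T⁴ − T_w⁴) with A = 4πr² = 0.03017 m².
T⁴ = P/(εσA) + T_w⁴ = 1.21/(0.41·5.67×10⁻⁸·0.03017) + (264)⁴
    = 1.725×10⁹ + 4.858×10⁹ = 6.583×10⁹ K⁴.

T ≈ 285 K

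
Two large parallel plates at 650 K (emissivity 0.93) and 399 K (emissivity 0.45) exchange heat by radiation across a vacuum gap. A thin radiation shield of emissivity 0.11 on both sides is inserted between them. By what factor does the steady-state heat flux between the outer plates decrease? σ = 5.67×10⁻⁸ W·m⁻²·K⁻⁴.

factor ≈ 8.48

Without shield: q₀ = σΔ(T⁴)/(1/ε₁+1/ε₂−1) with denominator 2.297.
With shield the two gaps are in series; the resistances add: (1/ε₁+1/ε_s−1)+(1/ε_s+1/ε₂−1) = 9.166+10.31 = 19.48.
Heat-flux ratio q₀/q = 19.48/2.297.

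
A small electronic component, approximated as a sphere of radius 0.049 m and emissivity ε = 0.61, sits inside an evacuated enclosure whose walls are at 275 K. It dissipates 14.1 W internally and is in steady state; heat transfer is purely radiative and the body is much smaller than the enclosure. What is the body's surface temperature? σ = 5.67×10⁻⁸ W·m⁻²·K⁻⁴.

For a small grey body in a large enclosure, net radiated power = εσA(T⁴ − T_w⁴).
Steady state: P = εσA(T⁴ − T_w⁴) with A = 4πr² = 0.03017 m².
T⁴ = P/(εσA) + T_w⁴ = 14.1/(0.61·5.67×10⁻⁸·0.03017) + (275)⁴
    = 1.351×10¹⁰ + 5.719×10⁹ = 1.923×10¹⁰ K⁴.

T ≈ 372 K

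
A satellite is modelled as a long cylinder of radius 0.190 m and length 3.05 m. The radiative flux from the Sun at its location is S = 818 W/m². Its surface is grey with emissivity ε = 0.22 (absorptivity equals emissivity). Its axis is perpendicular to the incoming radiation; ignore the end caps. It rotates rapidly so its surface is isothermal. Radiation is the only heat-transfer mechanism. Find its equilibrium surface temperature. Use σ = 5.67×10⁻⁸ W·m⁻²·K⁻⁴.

T ≈ 260 K

At equilibrium, absorbed power = emitted power.
Absorbing cross-section = 2rL = 1.159 m²; emitting surface = 2πrL = 3.641 m² (ratio π).
εS·A_cross = εσ·A_surf·T⁴  ⇒  T⁴ = S/(πσ)   (ε cancels).
T⁴ = 818/(π·5.67×10⁻⁸) = 4.592×10⁹ K⁴.
T = (4.592×10⁹)^(1/4).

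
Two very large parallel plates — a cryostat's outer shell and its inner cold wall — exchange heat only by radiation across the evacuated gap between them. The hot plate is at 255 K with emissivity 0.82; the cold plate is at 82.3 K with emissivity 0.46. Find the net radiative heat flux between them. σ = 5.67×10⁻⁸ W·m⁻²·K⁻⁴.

q ≈ 99.1 W/m²

For two infinite grey parallel plates, q = σ(T₁⁴ − T₂⁴)/(1/ε₁ + 1/ε₂ − 1).
T₁⁴ − T₂⁴ = 4.228×10⁹ − 4.588×10⁷ = 4.182×10⁹ K⁴.
1/ε₁ + 1/ε₂ − 1 = 1.220 + 2.174 − 1 = 2.393.
q = 5.67×10⁻⁸ × 4.182×10⁹ / 2.393.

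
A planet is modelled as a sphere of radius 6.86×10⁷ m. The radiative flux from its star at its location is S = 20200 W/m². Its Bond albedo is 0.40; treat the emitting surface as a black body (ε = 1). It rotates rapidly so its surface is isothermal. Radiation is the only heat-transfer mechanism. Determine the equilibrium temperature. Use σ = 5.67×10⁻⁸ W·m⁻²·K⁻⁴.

T ≈ 481 K

At equilibrium, absorbed power = emitted power.
Absorbing cross-section = πr² = 1.478×10¹⁶ m²; emitting surface = 4πr² = 5.914×10¹⁶ m² (ratio 4).
(1−a)S·A_cross = εσ·A_surf·T⁴  ⇒  T⁴ = (1−a)S/(4σ).
T⁴ = 0.600·20200/(4·5.67×10⁻⁸) = 5.344×10¹⁰ K⁴.
T = (5.344×10¹⁰)^(1/4).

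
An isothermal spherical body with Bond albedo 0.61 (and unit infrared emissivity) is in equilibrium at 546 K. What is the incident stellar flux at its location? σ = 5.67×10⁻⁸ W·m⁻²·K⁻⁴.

(1−a)S·πr² = σ·4πr²·T⁴ ⇒ S = 4σT⁴/(1−a).
S = 4·5.67×10⁻⁸·8.887×10¹⁰/0.390.

S ≈ 51700 W/m²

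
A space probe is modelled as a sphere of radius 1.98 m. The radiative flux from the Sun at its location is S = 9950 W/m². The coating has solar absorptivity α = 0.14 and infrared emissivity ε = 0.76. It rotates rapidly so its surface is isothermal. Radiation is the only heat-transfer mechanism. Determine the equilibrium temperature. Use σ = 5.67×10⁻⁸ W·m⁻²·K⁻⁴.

At equilibrium, absorbed power = emitted power.
Absorbing cross-section = πr² = 12.32 m²; emitting surface = 4πr² = 49.27 m² (ratio 4).
αS·A_cross = εσ·A_surf·T⁴  ⇒  T⁴ = αS/(ε·4σ).
T⁴ = 0.140·9950/(0.76·4·5.67×10⁻⁸) = 8.082×10⁹ K⁴.
T = (8.082×10⁹)^(1/4).

T ≈ 300 K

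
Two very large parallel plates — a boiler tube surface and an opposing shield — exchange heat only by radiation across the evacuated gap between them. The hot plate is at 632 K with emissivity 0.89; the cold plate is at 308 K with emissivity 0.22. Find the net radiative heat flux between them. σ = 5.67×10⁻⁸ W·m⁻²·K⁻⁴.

For two infinite grey parallel plates, q = σ(T₁⁴ − T₂⁴)/(1/ε₁ + 1/ε₂ − 1).
T₁⁴ − T₂⁴ = 1.595×10¹¹ − 8.999×10⁹ = 1.505×10¹¹ K⁴.
1/ε₁ + 1/ε₂ − 1 = 1.124 + 4.545 − 1 = 4.669.
q = 5.67×10⁻⁸ × 1.505×10¹¹ / 4.669.

q ≈ 1830 W/m²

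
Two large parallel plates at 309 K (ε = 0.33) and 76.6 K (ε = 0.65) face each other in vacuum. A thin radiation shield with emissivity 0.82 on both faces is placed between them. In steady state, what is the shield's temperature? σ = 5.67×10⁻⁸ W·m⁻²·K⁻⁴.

In steady state the net flux on the hot side equals that on the cold side.
σ(T₁⁴−T_s⁴)/D₁ = σ(T_s⁴−T₂⁴)/D₂, with D₁ = 1/ε₁+1/ε_s−1 = 3.250, D₂ = 1/ε_s+1/ε₂−1 = 1.758.
Solve for T_s⁴: T_s⁴ = (D₂·T₁⁴ + D₁·T₂⁴)/(D₁+D₂) = 3.223×10⁹ K⁴.

T_s ≈ 238 K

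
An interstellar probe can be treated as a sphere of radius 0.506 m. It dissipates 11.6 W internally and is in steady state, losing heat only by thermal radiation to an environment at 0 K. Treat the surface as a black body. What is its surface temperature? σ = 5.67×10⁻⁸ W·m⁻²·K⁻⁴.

Steady state: internal power = radiated power, P = εσA T⁴.
Radiating area A = 4πr² = 3.217 m².
T⁴ = P/(εσA) = 11.6/(1.0·5.67×10⁻⁸·3.217) = 6.359×10⁷ K⁴.
T = (6.359×10⁷)^(1/4).

T ≈ 89.3 K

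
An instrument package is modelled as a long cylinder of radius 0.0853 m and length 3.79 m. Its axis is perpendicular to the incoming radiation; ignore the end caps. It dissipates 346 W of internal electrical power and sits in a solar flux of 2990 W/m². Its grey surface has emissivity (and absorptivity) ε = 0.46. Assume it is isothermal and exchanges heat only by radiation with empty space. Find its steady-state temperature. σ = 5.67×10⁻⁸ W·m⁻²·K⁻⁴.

T ≈ 391 K

At steady state, absorbed solar power + internal power = radiated power.
Absorbed: α·S·A_cross = 0.46·2990·0.6466 = 889.3 W (cross-section 2rL).
Total input = 889.3 + 346 = 1235 W.
Radiated: εσ·A_surf·T⁴ with A_surf = 2πrL = 2.031 m².
T⁴ = 1235/(0.46·5.67×10⁻⁸·2.031) = 2.332×10¹⁰ K⁴.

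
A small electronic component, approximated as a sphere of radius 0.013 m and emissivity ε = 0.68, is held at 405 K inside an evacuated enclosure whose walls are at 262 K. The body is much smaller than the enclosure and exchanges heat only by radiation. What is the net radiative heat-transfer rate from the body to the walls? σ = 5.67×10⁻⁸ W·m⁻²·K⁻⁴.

P_net ≈ 1.82 W

For a small grey body in a large enclosure: P_net = εσA(T_body⁴ − T_wall⁴).
A = 4πr² = 0.002124 m²; T_body⁴ − T_wall⁴ = 2.690×10¹⁰ − 4.712×10⁹ = 2.219×10¹⁰ K⁴.
|P_net| = 0.68·5.67×10⁻⁸·0.002124·2.219×10¹⁰.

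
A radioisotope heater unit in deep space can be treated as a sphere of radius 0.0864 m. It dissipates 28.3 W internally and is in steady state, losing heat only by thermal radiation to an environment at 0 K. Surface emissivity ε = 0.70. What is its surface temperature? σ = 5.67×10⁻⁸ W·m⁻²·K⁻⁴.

Steady state: internal power = radiated power, P = εσA T⁴.
Radiating area A = 4πr² = 0.09381 m².
T⁴ = P/(εσA) = 28.3/(0.70·5.67×10⁻⁸·0.09381) = 7.601×10⁹ K⁴.
T = (7.601×10⁹)^(1/4).

T ≈ 295 K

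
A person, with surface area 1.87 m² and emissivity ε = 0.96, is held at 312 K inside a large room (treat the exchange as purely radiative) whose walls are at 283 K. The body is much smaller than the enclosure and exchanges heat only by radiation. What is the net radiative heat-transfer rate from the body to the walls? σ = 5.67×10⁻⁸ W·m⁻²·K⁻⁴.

P_net ≈ 312 W

For a small grey body in a large enclosure: P_net = εσA(T_body⁴ − T_wall⁴).
A = 1.87 m²; T_body⁴ − T_wall⁴ = 9.476×10⁹ − 6.414×10⁹ = 3.062×10⁹ K⁴.
|P_net| = 0.96·5.67×10⁻⁸·1.870·3.062×10⁹.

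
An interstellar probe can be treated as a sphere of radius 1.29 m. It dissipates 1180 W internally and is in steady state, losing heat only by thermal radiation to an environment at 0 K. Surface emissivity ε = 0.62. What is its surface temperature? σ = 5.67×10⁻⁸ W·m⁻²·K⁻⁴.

T ≈ 200 K

Steady state: internal power = radiated power, P = εσA T⁴.
Radiating area A = 4πr² = 20.91 m².
T⁴ = P/(εσA) = 1180/(0.62·5.67×10⁻⁸·20.91) = 1.605×10⁹ K⁴.
T = (1.605×10⁹)^(1/4).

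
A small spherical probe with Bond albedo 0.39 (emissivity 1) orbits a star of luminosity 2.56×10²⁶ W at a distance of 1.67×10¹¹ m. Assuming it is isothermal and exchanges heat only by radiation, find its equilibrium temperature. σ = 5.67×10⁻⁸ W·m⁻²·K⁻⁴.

First find the stellar flux at distance d: S = L/(4πd²) = 2.56×10²⁶/(4π·(1.67×10¹¹)²) = 730.5 W/m².
For an isothermal sphere, absorbed (1−a)S·πr² = emitted σ·4πr²·T⁴, so T⁴ = (1−a)S/(4σ).
T⁴ = 0.610·730.5/(4·5.67×10⁻⁸) = 1.965×10⁹ K⁴.

T ≈ 211 K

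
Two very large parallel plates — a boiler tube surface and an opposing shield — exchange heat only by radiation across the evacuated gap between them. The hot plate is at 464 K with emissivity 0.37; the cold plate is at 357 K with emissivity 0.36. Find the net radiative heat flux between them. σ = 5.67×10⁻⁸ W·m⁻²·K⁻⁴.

q ≈ 381 W/m²

For two infinite grey parallel plates, q = σ(T₁⁴ − T₂⁴)/(1/ε₁ + 1/ε₂ − 1).
T₁⁴ − T₂⁴ = 4.635×10¹⁰ − 1.624×10¹⁰ = 3.011×10¹⁰ K⁴.
1/ε₁ + 1/ε₂ − 1 = 2.703 + 2.778 − 1 = 4.480.
q = 5.67×10⁻⁸ × 3.011×10¹⁰ / 4.480.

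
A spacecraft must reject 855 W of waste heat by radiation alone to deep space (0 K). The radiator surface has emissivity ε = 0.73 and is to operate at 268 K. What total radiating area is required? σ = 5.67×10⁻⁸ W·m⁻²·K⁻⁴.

A ≈ 4.00 m²

P = εσA T⁴ ⇒ A = P/(εσT⁴).
T⁴ = 5.159×10⁹ K⁴.
A = 855/(0.73 × 5.67×10⁻⁸ × 5.159×10⁹).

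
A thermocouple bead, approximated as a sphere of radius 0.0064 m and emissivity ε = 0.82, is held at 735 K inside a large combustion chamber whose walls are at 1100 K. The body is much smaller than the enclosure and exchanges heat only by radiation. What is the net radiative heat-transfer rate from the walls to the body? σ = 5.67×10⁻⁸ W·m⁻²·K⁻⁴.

P_net ≈ 28.1 W

For a small grey body in a large enclosure: P_net = εσA(T_body⁴ − T_wall⁴).
A = 4πr² = 5.147×10⁻⁴ m²; T_body⁴ − T_wall⁴ = 2.918×10¹¹ − 1.464×10¹² = -1.172×10¹² K⁴.
|P_net| = 0.82·5.67×10⁻⁸·5.147×10⁻⁴·1.172×10¹².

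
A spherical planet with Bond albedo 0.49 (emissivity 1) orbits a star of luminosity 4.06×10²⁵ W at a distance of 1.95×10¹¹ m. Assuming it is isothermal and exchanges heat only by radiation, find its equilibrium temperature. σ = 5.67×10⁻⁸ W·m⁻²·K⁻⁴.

T ≈ 118 K

First find the stellar flux at distance d: S = L/(4πd²) = 4.06×10²⁵/(4π·(1.95×10¹¹)²) = 84.97 W/m².
For an isothermal sphere, absorbed (1−a)S·πr² = emitted σ·4πr²·T⁴, so T⁴ = (1−a)S/(4σ).
T⁴ = 0.510·84.97/(4·5.67×10⁻⁸) = 1.911×10⁸ K⁴.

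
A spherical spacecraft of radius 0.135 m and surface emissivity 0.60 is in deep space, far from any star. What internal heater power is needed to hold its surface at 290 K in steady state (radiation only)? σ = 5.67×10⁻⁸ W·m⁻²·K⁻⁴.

P = εσ·4πr²·T⁴.
4πr² = 0.2290 m²; T⁴ = 7.073×10⁹ K⁴.
P = 0.60·5.67×10⁻⁸·0.2290·7.073×10⁹.

P ≈ 55.1 W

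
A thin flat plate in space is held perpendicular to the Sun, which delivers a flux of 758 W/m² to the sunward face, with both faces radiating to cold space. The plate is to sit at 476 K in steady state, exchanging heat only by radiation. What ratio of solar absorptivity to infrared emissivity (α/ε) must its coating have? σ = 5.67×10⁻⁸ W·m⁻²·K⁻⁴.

α/ε ≈ 7.68

Balance: αS·A = εσ·2A·T⁴ ⇒ α/ε = 2σT⁴/S.
α/ε = 2·5.67×10⁻⁸·(476)⁴/758 = 2·5.67×10⁻⁸·5.134×10¹⁰/758.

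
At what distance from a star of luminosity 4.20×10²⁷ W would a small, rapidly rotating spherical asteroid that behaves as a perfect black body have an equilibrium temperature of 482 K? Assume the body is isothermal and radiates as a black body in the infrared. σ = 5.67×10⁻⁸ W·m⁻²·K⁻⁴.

For an isothermal black-emitting sphere, (1−a)S·πr² = σ·4πr²·T⁴ ⇒ S = 4σT⁴/(1−a).
S = 4·5.67×10⁻⁸·(482)⁴/1.00 = 12240 W/m².
Flux falls as S = L/(4πd²), so d = √(L/(4πS)) = √(4.20×10²⁷/(4π·12240)).

d ≈ 1.65×10¹¹ m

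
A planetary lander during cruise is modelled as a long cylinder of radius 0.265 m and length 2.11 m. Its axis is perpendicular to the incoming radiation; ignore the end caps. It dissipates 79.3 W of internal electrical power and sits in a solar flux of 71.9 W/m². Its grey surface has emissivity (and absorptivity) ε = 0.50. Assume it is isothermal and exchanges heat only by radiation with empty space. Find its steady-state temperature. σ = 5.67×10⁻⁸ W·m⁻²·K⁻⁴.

At steady state, absorbed solar power + internal power = radiated power.
Absorbed: α·S·A_cross = 0.50·71.9·1.118 = 40.20 W (cross-section 2rL).
Total input = 40.20 + 79.3 = 119.5 W.
Radiated: εσ·A_surf·T⁴ with A_surf = 2πrL = 3.513 m².
T⁴ = 119.5/(0.50·5.67×10⁻⁸·3.513) = 1.200×10⁹ K⁴.

T ≈ 186 K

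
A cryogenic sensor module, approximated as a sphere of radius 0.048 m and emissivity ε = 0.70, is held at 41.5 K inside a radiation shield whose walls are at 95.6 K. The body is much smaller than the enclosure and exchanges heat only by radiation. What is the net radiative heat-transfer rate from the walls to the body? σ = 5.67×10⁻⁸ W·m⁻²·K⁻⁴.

P_net ≈ 0.0926 W

For a small grey body in a large enclosure: P_net = εσA(T_body⁴ − T_wall⁴).
A = 4πr² = 0.02895 m²; T_body⁴ − T_wall⁴ = 2.966×10⁶ − 8.353×10⁷ = -8.056×10⁷ K⁴.
|P_net| = 0.70·5.67×10⁻⁸·0.02895·8.056×10⁷.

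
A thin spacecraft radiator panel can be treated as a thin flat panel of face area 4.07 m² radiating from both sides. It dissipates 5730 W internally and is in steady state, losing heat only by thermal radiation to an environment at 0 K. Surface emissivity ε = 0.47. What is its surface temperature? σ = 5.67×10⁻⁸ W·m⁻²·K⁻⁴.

T ≈ 403 K

Steady state: internal power = radiated power, P = εσA T⁴.
Radiating area A = 2·4.07 = 8.140 m².
T⁴ = P/(εσA) = 5730/(0.47·5.67×10⁻⁸·8.140) = 2.641×10¹⁰ K⁴.
T = (2.641×10¹⁰)^(1/4).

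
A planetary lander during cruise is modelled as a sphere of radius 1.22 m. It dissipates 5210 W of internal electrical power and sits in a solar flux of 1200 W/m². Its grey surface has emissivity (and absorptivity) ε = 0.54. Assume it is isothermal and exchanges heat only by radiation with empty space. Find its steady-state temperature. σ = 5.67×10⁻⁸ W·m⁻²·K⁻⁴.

T ≈ 346 K

At steady state, absorbed solar power + internal power = radiated power.
Absorbed: α·S·A_cross = 0.54·1200·4.676 = 3030 W (cross-section πr²).
Total input = 3030 + 5210 = 8240 W.
Radiated: εσ·A_surf·T⁴ with A_surf = 4πr² = 18.70 m².
T⁴ = 8240/(0.54·5.67×10⁻⁸·18.70) = 1.439×10¹⁰ K⁴.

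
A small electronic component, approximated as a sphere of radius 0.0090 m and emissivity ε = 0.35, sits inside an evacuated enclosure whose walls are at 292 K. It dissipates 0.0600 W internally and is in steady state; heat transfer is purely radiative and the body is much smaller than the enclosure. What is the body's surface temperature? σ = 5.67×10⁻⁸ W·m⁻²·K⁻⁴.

For a small grey body in a large enclosure, net radiated power = εσA(T⁴ − T_w⁴).
Steady state: P = εσA(T⁴ − T_w⁴) with A = 4πr² = 0.001018 m².
T⁴ = P/(εσA) + T_w⁴ = 0.0600/(0.35·5.67×10⁻⁸·0.001018) + (292)⁴
    = 2.970×10⁹ + 7.270×10⁹ = 1.024×10¹⁰ K⁴.

T ≈ 318 K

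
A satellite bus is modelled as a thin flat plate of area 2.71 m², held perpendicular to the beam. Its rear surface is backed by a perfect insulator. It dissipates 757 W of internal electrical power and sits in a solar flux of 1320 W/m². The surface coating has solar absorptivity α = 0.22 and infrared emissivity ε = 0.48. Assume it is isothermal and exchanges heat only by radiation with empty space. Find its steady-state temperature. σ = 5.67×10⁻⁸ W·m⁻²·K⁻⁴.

At steady state, absorbed solar power + internal power = radiated power.
Absorbed: α·S·A_cross = 0.22·1320·2.710 = 787.0 W (cross-section A).
Total input = 787.0 + 757 = 1544 W.
Radiated: εσ·A_surf·T⁴ with A_surf = A = 2.710 m².
T⁴ = 1544/(0.48·5.67×10⁻⁸·2.710) = 2.093×10¹⁰ K⁴.

T ≈ 380 K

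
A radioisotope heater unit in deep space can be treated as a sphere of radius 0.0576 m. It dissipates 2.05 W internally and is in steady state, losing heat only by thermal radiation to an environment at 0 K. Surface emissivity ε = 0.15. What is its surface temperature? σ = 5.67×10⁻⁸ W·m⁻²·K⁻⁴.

T ≈ 276 K

Steady state: internal power = radiated power, P = εσA T⁴.
Radiating area A = 4πr² = 0.04169 m².
T⁴ = P/(εσA) = 2.05/(0.15·5.67×10⁻⁸·0.04169) = 5.781×10⁹ K⁴.
T = (5.781×10⁹)^(1/4).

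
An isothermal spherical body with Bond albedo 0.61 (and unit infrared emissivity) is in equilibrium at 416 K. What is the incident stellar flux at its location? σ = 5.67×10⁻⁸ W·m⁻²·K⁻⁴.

(1−a)S·πr² = σ·4πr²·T⁴ ⇒ S = 4σT⁴/(1−a).
S = 4·5.67×10⁻⁸·2.995×10¹⁰/0.390.

S ≈ 17400 W/m²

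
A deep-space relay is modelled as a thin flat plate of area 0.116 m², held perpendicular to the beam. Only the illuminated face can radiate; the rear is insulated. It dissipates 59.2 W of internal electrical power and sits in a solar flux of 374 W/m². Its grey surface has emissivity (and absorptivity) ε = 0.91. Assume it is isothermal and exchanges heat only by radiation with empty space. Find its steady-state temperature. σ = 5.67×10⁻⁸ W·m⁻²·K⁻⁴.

At steady state, absorbed solar power + internal power = radiated power.
Absorbed: α·S·A_cross = 0.91·374·0.1160 = 39.48 W (cross-section A).
Total input = 39.48 + 59.2 = 98.68 W.
Radiated: εσ·A_surf·T⁴ with A_surf = A = 0.1160 m².
T⁴ = 98.68/(0.91·5.67×10⁻⁸·0.1160) = 1.649×10¹⁰ K⁴.

T ≈ 358 K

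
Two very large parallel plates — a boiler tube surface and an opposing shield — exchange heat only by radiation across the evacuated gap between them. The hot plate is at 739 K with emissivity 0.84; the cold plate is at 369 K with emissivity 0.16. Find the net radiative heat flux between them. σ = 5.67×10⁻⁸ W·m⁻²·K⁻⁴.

For two infinite grey parallel plates, q = σ(T₁⁴ − T₂⁴)/(1/ε₁ + 1/ε₂ − 1).
T₁⁴ − T₂⁴ = 2.982×10¹¹ − 1.854×10¹⁰ = 2.797×10¹¹ K⁴.
1/ε₁ + 1/ε₂ − 1 = 1.190 + 6.250 − 1 = 6.440.
q = 5.67×10⁻⁸ × 2.797×10¹¹ / 6.440.

q ≈ 2460 W/m²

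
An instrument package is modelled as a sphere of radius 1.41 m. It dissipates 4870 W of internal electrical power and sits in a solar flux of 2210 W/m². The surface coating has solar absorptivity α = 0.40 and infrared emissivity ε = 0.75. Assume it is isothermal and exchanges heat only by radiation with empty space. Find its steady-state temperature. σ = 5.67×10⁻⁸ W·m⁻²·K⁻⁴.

At steady state, absorbed solar power + internal power = radiated power.
Absorbed: α·S·A_cross = 0.40·2210·6.246 = 5521 W (cross-section πr²).
Total input = 5521 + 4870 = 10390 W.
Radiated: εσ·A_surf·T⁴ with A_surf = 4πr² = 24.98 m².
T⁴ = 10390/(0.75·5.67×10⁻⁸·24.98) = 9.781×10⁹ K⁴.

T ≈ 314 K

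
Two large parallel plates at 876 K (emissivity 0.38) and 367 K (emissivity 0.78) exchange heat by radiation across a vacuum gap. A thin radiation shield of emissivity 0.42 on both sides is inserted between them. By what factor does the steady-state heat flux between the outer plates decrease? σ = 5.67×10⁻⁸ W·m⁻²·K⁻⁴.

Without shield: q₀ = σΔ(T⁴)/(1/ε₁+1/ε₂−1) with denominator 2.914.
With shield the two gaps are in series; the resistances add: (1/ε₁+1/ε_s−1)+(1/ε_s+1/ε₂−1) = 4.013+2.663 = 6.676.
Heat-flux ratio q₀/q = 6.676/2.914.

factor ≈ 2.29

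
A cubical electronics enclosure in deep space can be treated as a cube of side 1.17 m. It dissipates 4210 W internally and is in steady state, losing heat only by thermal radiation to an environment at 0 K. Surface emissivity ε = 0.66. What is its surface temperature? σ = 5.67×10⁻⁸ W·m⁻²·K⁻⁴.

Steady state: internal power = radiated power, P = εσA T⁴.
Radiating area A = 6L² = 8.213 m².
T⁴ = P/(εσA) = 4210/(0.66·5.67×10⁻⁸·8.213) = 1.370×10¹⁰ K⁴.
T = (1.370×10¹⁰)^(1/4).

T ≈ 342 K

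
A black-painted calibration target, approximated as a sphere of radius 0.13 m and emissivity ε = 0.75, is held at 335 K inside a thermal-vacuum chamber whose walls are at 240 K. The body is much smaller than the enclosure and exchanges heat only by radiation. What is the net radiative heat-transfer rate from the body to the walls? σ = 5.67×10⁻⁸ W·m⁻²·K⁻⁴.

P_net ≈ 83.8 W

For a small grey body in a large enclosure: P_net = εσA(T_body⁴ − T_wall⁴).
A = 4πr² = 0.2124 m²; T_body⁴ − T_wall⁴ = 1.259×10¹⁰ − 3.318×10⁹ = 9.277×10⁹ K⁴.
|P_net| = 0.75·5.67×10⁻⁸·0.2124·9.277×10⁹.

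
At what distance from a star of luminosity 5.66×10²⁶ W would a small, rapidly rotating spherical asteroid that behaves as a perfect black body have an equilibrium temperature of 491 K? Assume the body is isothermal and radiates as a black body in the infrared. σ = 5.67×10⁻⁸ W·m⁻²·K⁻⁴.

For an isothermal black-emitting sphere, (1−a)S·πr² = σ·4πr²·T⁴ ⇒ S = 4σT⁴/(1−a).
S = 4·5.67×10⁻⁸·(491)⁴/1.00 = 13180 W/m².
Flux falls as S = L/(4πd²), so d = √(L/(4πS)) = √(5.66×10²⁶/(4π·13180)).

d ≈ 5.85×10¹⁰ m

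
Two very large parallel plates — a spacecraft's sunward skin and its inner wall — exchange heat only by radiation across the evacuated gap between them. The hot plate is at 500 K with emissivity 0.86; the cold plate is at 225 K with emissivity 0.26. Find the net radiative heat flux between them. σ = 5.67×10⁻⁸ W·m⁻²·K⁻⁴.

For two infinite grey parallel plates, q = σ(T₁⁴ − T₂⁴)/(1/ε₁ + 1/ε₂ − 1).
T₁⁴ − T₂⁴ = 6.250×10¹⁰ − 2.563×10⁹ = 5.994×10¹⁰ K⁴.
1/ε₁ + 1/ε₂ − 1 = 1.163 + 3.846 − 1 = 4.009.
q = 5.67×10⁻⁸ × 5.994×10¹⁰ / 4.009.

q ≈ 848 W/m²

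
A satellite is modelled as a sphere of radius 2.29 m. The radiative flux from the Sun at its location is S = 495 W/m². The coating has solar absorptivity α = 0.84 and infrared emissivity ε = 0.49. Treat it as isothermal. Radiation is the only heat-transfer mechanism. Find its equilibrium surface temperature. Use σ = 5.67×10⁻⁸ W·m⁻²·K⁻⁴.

T ≈ 247 K

At equilibrium, absorbed power = emitted power.
Absorbing cross-section = πr² = 16.47 m²; emitting surface = 4πr² = 65.90 m² (ratio 4).
αS·A_cross = εσ·A_surf·T⁴  ⇒  T⁴ = αS/(ε·4σ).
T⁴ = 0.840·495/(0.49·4·5.67×10⁻⁸) = 3.741×10⁹ K⁴.
T = (3.741×10⁹)^(1/4).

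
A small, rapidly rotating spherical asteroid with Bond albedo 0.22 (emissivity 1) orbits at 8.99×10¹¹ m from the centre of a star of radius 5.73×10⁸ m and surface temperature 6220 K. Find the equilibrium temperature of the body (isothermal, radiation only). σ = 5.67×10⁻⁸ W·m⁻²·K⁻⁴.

T ≈ 104 K

The star's surface emits σT_*⁴; at distance d the flux is S = σT_*⁴(R_*/d)².
S = 5.67×10⁻⁸·(6220)⁴·(5.73×10⁸/8.99×10¹¹)² = 34.48 W/m².
For an isothermal sphere T⁴ = (1−a)S/(4σ) = 1.186×10⁸ K⁴.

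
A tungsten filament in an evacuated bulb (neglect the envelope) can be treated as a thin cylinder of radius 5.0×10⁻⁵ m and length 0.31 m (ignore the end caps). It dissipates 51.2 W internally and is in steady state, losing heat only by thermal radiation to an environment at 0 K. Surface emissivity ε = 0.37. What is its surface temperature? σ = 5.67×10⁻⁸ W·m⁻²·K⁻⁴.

T ≈ 2240 K

Steady state: internal power = radiated power, P = εσA T⁴.
Radiating area A = 2πrL = 9.739×10⁻⁵ m².
T⁴ = P/(εσA) = 51.2/(0.37·5.67×10⁻⁸·9.739×10⁻⁵) = 2.506×10¹³ K⁴.
T = (2.506×10¹³)^(1/4).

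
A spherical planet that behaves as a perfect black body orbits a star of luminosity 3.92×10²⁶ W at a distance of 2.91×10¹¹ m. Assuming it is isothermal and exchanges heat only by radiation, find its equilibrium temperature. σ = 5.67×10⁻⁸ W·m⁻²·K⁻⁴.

T ≈ 201 K

First find the stellar flux at distance d: S = L/(4πd²) = 3.92×10²⁶/(4π·(2.91×10¹¹)²) = 368.4 W/m².
For an isothermal sphere, absorbed (1−a)S·πr² = emitted σ·4πr²·T⁴, so T⁴ = (1−a)S/(4σ).
T⁴ = 1.00·368.4/(4·5.67×10⁻⁸) = 1.624×10⁹ K⁴.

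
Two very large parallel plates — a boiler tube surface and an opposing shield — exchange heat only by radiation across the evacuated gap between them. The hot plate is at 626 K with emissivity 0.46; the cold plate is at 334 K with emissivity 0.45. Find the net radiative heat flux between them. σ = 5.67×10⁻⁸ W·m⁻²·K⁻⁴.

q ≈ 2360 W/m²

For two infinite grey parallel plates, q = σ(T₁⁴ − T₂⁴)/(1/ε₁ + 1/ε₂ − 1).
T₁⁴ − T₂⁴ = 1.536×10¹¹ − 1.244×10¹⁰ = 1.411×10¹¹ K⁴.
1/ε₁ + 1/ε₂ − 1 = 2.174 + 2.222 − 1 = 3.396.
q = 5.67×10⁻⁸ × 1.411×10¹¹ / 3.396.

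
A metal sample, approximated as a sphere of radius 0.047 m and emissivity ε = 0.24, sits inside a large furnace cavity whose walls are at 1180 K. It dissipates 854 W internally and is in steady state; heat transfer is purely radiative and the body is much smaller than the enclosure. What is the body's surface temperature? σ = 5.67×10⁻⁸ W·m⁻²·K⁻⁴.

T ≈ 1430 K

For a small grey body in a large enclosure, net radiated power = εσA(T⁴ − T_w⁴).
Steady state: P = εσA(T⁴ − T_w⁴) with A = 4πr² = 0.02776 m².
T⁴ = P/(εσA) + T_w⁴ = 854/(0.24·5.67×10⁻⁸·0.02776) + (1180)⁴
    = 2.261×10¹² + 1.939×10¹² = 4.200×10¹² K⁴.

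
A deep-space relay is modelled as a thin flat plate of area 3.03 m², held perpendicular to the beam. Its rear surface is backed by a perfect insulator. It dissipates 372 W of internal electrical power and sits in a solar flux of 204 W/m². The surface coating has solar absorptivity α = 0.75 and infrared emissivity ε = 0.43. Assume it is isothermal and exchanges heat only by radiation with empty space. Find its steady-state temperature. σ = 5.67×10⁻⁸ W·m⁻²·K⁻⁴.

T ≈ 326 K

At steady state, absorbed solar power + internal power = radiated power.
Absorbed: α·S·A_cross = 0.75·204·3.030 = 463.6 W (cross-section A).
Total input = 463.6 + 372 = 835.6 W.
Radiated: εσ·A_surf·T⁴ with A_surf = A = 3.030 m².
T⁴ = 835.6/(0.43·5.67×10⁻⁸·3.030) = 1.131×10¹⁰ K⁴.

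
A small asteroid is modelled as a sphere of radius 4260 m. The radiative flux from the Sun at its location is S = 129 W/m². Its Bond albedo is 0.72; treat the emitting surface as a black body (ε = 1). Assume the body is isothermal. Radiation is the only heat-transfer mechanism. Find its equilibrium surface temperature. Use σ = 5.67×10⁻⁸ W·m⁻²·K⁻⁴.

T ≈ 112 K

At equilibrium, absorbed power = emitted power.
Absorbing cross-section = πr² = 5.701×10⁷ m²; emitting surface = 4πr² = 2.280×10⁸ m² (ratio 4).
(1−a)S·A_cross = εσ·A_surf·T⁴  ⇒  T⁴ = (1−a)S/(4σ).
T⁴ = 0.280·129/(4·5.67×10⁻⁸) = 1.593×10⁸ K⁴.
T = (1.593×10⁸)^(1/4).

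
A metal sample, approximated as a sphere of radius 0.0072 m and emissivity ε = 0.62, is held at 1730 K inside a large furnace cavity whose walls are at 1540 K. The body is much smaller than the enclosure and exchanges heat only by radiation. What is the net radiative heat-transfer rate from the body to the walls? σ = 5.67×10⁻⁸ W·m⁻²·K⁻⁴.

For a small grey body in a large enclosure: P_net = εσA(T_body⁴ − T_wall⁴).
A = 4πr² = 6.514×10⁻⁴ m²; T_body⁴ − T_wall⁴ = 8.957×10¹² − 5.624×10¹² = 3.333×10¹² K⁴.
|P_net| = 0.62·5.67×10⁻⁸·6.514×10⁻⁴·3.333×10¹².

P_net ≈ 76.3 W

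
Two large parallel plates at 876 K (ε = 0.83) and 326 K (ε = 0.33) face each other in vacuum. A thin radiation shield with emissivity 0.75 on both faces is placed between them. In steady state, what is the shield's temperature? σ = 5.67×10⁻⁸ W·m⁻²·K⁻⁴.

T_s ≈ 799 K

In steady state the net flux on the hot side equals that on the cold side.
σ(T₁⁴−T_s⁴)/D₁ = σ(T_s⁴−T₂⁴)/D₂, with D₁ = 1/ε₁+1/ε_s−1 = 1.538, D₂ = 1/ε_s+1/ε₂−1 = 3.364.
Solve for T_s⁴: T_s⁴ = (D₂·T₁⁴ + D₁·T₂⁴)/(D₁+D₂) = 4.076×10¹¹ K⁴.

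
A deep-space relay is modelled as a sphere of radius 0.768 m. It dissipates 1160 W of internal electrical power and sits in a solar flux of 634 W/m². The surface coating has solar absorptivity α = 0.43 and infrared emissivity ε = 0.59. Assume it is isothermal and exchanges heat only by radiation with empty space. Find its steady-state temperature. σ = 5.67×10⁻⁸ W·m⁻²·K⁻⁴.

At steady state, absorbed solar power + internal power = radiated power.
Absorbed: α·S·A_cross = 0.43·634·1.853 = 505.2 W (cross-section πr²).
Total input = 505.2 + 1160 = 1665 W.
Radiated: εσ·A_surf·T⁴ with A_surf = 4πr² = 7.412 m².
T⁴ = 1665/(0.59·5.67×10⁻⁸·7.412) = 6.716×10⁹ K⁴.

T ≈ 286 K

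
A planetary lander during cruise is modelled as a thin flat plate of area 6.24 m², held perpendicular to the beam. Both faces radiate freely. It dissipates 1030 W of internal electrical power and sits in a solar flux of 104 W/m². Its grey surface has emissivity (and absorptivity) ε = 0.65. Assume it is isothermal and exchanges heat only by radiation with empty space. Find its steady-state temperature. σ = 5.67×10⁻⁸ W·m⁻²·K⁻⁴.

At steady state, absorbed solar power + internal power = radiated power.
Absorbed: α·S·A_cross = 0.65·104·6.240 = 421.8 W (cross-section A).
Total input = 421.8 + 1030 = 1452 W.
Radiated: εσ·A_surf·T⁴ with A_surf = 2A = 12.48 m².
T⁴ = 1452/(0.65·5.67×10⁻⁸·12.48) = 3.156×10⁹ K⁴.

T ≈ 237 K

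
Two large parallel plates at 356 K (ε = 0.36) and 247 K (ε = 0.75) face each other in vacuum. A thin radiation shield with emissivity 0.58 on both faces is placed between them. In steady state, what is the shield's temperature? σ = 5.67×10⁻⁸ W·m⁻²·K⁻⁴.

T_s ≈ 302 K

In steady state the net flux on the hot side equals that on the cold side.
σ(T₁⁴−T_s⁴)/D₁ = σ(T_s⁴−T₂⁴)/D₂, with D₁ = 1/ε₁+1/ε_s−1 = 3.502, D₂ = 1/ε_s+1/ε₂−1 = 2.057.
Solve for T_s⁴: T_s⁴ = (D₂·T₁⁴ + D₁·T₂⁴)/(D₁+D₂) = 8.289×10⁹ K⁴.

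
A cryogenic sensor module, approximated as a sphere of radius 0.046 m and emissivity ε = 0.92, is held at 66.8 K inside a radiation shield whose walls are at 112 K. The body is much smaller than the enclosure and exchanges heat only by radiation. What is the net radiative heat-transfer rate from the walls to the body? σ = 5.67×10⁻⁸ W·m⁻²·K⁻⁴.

For a small grey body in a large enclosure: P_net = εσA(T_body⁴ − T_wall⁴).
A = 4πr² = 0.02659 m²; T_body⁴ − T_wall⁴ = 1.991×10⁷ − 1.574×10⁸ = -1.374×10⁸ K⁴.
|P_net| = 0.92·5.67×10⁻⁸·0.02659·1.374×10⁸.

P_net ≈ 0.191 W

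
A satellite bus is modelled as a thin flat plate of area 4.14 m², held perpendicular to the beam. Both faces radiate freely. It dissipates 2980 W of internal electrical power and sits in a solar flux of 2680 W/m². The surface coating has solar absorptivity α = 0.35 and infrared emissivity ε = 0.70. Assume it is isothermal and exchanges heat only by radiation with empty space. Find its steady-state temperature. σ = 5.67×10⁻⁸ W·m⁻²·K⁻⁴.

T ≈ 380 K

At steady state, absorbed solar power + internal power = radiated power.
Absorbed: α·S·A_cross = 0.35·2680·4.140 = 3883 W (cross-section A).
Total input = 3883 + 2980 = 6863 W.
Radiated: εσ·A_surf·T⁴ with A_surf = 2A = 8.280 m².
T⁴ = 6863/(0.70·5.67×10⁻⁸·8.280) = 2.088×10¹⁰ K⁴.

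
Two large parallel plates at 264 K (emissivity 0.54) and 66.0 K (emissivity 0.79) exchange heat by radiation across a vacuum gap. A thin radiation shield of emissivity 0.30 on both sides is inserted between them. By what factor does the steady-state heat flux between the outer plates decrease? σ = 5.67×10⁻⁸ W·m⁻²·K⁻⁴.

factor ≈ 3.68

Without shield: q₀ = σΔ(T⁴)/(1/ε₁+1/ε₂−1) with denominator 2.118.
With shield the two gaps are in series; the resistances add: (1/ε₁+1/ε_s−1)+(1/ε_s+1/ε₂−1) = 4.185+3.599 = 7.784.
Heat-flux ratio q₀/q = 7.784/2.118.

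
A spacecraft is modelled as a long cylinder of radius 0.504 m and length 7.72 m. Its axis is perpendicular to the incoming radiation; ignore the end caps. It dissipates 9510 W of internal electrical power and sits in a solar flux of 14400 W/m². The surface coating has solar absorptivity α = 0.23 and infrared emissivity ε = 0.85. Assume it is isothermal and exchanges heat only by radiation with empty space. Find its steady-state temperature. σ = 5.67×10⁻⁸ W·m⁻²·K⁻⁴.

At steady state, absorbed solar power + internal power = radiated power.
Absorbed: α·S·A_cross = 0.23·14400·7.782 = 25770 W (cross-section 2rL).
Total input = 25770 + 9510 = 35280 W.
Radiated: εσ·A_surf·T⁴ with A_surf = 2πrL = 24.45 m².
T⁴ = 35280/(0.85·5.67×10⁻⁸·24.45) = 2.995×10¹⁰ K⁴.

T ≈ 416 K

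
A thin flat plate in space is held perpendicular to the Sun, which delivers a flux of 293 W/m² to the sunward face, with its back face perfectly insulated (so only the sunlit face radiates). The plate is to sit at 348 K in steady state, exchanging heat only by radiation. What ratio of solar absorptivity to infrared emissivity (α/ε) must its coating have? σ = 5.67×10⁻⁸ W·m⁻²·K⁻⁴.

α/ε ≈ 2.84

Balance: αS·A = εσ·1A·T⁴ ⇒ α/ε = σT⁴/S.
α/ε = 5.67×10⁻⁸·(348)⁴/293 = 5.67×10⁻⁸·1.467×10¹⁰/293.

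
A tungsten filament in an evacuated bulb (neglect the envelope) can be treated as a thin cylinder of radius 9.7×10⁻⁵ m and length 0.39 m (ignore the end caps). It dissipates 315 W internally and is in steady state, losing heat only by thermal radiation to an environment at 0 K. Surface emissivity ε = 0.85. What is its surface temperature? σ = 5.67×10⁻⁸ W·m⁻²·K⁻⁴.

Steady state: internal power = radiated power, P = εσA T⁴.
Radiating area A = 2πrL = 2.377×10⁻⁴ m².
T⁴ = P/(εσA) = 315/(0.85·5.67×10⁻⁸·2.377×10⁻⁴) = 2.750×10¹³ K⁴.
T = (2.750×10¹³)^(1/4).

T ≈ 2290 K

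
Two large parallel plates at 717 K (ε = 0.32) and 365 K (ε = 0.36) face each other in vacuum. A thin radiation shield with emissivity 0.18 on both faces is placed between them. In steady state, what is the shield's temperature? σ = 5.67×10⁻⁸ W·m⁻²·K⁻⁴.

In steady state the net flux on the hot side equals that on the cold side.
σ(T₁⁴−T_s⁴)/D₁ = σ(T_s⁴−T₂⁴)/D₂, with D₁ = 1/ε₁+1/ε_s−1 = 7.681, D₂ = 1/ε_s+1/ε₂−1 = 7.333.
Solve for T_s⁴: T_s⁴ = (D₂·T₁⁴ + D₁·T₂⁴)/(D₁+D₂) = 1.382×10¹¹ K⁴.

T_s ≈ 610 K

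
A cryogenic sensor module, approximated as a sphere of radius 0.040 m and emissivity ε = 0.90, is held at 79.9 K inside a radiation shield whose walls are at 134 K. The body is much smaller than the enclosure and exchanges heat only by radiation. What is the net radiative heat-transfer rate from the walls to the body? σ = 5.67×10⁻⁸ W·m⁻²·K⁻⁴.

P_net ≈ 0.289 W

For a small grey body in a large enclosure: P_net = εσA(T_body⁴ − T_wall⁴).
A = 4πr² = 0.02011 m²; T_body⁴ − T_wall⁴ = 4.076×10⁷ − 3.224×10⁸ = -2.817×10⁸ K⁴.
|P_net| = 0.90·5.67×10⁻⁸·0.02011·2.817×10⁸.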